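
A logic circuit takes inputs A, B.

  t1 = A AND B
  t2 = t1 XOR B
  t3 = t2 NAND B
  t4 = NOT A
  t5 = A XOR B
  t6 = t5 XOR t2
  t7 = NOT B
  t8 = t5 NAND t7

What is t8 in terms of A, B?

(A XOR B) NAND NOT B

t5 = A XOR B
t7 = NOT B
t8 = t5 NAND t7 = (A XOR B) NAND NOT B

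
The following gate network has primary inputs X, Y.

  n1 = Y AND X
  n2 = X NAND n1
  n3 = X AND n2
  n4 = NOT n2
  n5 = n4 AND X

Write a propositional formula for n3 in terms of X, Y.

X AND (X NAND (Y AND X))

n1 = Y AND X
n2 = X NAND n1 = X NAND (Y AND X)
n3 = X AND n2 = X AND (X NAND (Y AND X))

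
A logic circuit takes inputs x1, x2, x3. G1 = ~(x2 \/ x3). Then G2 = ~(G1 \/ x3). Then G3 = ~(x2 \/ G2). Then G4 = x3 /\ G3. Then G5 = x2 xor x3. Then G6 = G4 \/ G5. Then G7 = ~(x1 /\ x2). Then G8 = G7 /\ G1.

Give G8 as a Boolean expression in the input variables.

(~(x1 /\ x2)) /\ (~(x2 \/ x3))

G1 = ~(x2 \/ x3)
G7 = ~(x1 /\ x2)
G8 = G7 /\ G1 = (~(x1 /\ x2)) /\ (~(x2 \/ x3))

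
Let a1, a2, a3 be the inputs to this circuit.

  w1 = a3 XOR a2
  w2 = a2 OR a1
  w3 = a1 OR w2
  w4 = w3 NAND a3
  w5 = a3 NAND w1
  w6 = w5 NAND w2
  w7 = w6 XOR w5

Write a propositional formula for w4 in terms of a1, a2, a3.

(a1 OR (a2 OR a1)) NAND a3

w2 = a2 OR a1
w3 = a1 OR w2 = a1 OR (a2 OR a1)
w4 = w3 NAND a3 = (a1 OR (a2 OR a1)) NAND a3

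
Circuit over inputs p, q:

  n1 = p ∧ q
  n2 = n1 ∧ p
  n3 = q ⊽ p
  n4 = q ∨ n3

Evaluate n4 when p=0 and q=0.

1

n3 = 0 ⊽ 0 = 1
n4 = 0 ∨ 1 = 1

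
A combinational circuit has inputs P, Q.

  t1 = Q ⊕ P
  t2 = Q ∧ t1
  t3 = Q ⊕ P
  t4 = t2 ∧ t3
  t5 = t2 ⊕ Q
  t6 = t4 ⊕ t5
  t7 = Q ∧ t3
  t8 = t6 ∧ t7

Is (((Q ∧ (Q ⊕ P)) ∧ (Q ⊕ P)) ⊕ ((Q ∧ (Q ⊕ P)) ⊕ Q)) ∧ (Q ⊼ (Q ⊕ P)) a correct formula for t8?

t1 = Q ⊕ P
t2 = Q ∧ t1 = Q ∧ (Q ⊕ P)
t3 = Q ⊕ P
t4 = t2 ∧ t3 = (Q ∧ (Q ⊕ P)) ∧ (Q ⊕ P)
t5 = t2 ⊕ Q = (Q ∧ (Q ⊕ P)) ⊕ Q
t6 = t4 ⊕ t5 = ((Q ∧ (Q ⊕ P)) ∧ (Q ⊕ P)) ⊕ ((Q ∧ (Q ⊕ P)) ⊕ Q)
t7 = Q ∧ t3 = Q ∧ (Q ⊕ P)
t8 = t6 ∧ t7 = (((Q ∧ (Q ⊕ P)) ∧ (Q ⊕ P)) ⊕ ((Q ∧ (Q ⊕ P)) ⊕ Q)) ∧ (Q ∧ (Q ⊕ P))
At P=0, Q=1: circuit gives 1, formula gives 0.

No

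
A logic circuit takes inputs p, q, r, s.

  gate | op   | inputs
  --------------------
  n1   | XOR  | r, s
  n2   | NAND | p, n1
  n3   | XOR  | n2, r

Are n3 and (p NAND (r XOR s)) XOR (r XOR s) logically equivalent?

No

n1 = r XOR s
n2 = p NAND n1 = p NAND (r XOR s)
n3 = n2 XOR r = (p NAND (r XOR s)) XOR r
At p=0, q=0, r=0, s=1: circuit gives 1, formula gives 0.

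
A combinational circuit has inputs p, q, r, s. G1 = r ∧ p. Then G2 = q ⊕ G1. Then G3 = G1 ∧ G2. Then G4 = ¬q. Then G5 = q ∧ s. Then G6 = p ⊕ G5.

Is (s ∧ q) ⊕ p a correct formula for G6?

Yes

G5 = q ∧ s
G6 = p ⊕ G5 = p ⊕ (q ∧ s)
At p=0, q=0, r=0, s=0: circuit gives 0, formula gives 0.
At p=0, q=1, r=0, s=1: circuit gives 1, formula gives 1.
Agrees on all 16 inputs.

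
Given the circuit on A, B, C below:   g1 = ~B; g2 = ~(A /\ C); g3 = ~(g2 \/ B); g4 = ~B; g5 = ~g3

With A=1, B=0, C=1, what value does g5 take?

0

g2 = ~(1 /\ 1) = 0
g3 = ~(0 \/ 0) = 1
g5 = ~1 = 0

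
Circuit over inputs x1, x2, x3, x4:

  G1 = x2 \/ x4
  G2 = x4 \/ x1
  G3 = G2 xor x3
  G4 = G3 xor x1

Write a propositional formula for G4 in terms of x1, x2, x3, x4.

((x4 \/ x1) xor x3) xor x1

G2 = x4 \/ x1
G3 = G2 xor x3 = (x4 \/ x1) xor x3
G4 = G3 xor x1 = ((x4 \/ x1) xor x3) xor x1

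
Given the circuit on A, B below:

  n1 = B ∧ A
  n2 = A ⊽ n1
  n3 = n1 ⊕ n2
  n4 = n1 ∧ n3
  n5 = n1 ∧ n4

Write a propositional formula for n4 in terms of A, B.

(B ∧ A) ∧ ((B ∧ A) ⊕ (A ⊽ (B ∧ A)))

n1 = B ∧ A
n2 = A ⊽ n1 = A ⊽ (B ∧ A)
n3 = n1 ⊕ n2 = (B ∧ A) ⊕ (A ⊽ (B ∧ A))
n4 = n1 ∧ n3 = (B ∧ A) ∧ ((B ∧ A) ⊕ (A ⊽ (B ∧ A)))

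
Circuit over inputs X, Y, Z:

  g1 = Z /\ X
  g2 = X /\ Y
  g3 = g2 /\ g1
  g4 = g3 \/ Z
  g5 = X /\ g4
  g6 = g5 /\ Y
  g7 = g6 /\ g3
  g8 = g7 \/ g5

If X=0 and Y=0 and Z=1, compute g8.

0

g1 = 1 /\ 0 = 0
g2 = 0 /\ 0 = 0
g3 = 0 /\ 0 = 0
g4 = 0 \/ 1 = 1
g5 = 0 /\ 1 = 0
g6 = 0 /\ 0 = 0
g7 = 0 /\ 0 = 0
g8 = 0 \/ 0 = 0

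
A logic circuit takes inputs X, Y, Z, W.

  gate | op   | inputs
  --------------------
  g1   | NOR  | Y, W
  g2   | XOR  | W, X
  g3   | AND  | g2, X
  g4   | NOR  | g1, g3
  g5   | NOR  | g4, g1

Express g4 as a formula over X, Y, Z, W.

(Y NOR W) NOR ((W XOR X) AND X)

g1 = Y NOR W
g2 = W XOR X
g3 = g2 AND X = (W XOR X) AND X
g4 = g1 NOR g3 = (Y NOR W) NOR ((W XOR X) AND X)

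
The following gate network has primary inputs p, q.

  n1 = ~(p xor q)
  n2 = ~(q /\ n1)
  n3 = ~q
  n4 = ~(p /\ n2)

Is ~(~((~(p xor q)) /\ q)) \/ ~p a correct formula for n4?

Yes

n1 = ~(p xor q)
n2 = ~(q /\ n1) = ~(q /\ (~(p xor q)))
n4 = ~(p /\ n2) = ~(p /\ (~(q /\ (~(p xor q)))))
At p=1, q=0: circuit gives 0, formula gives 0.
At p=0, q=0: circuit gives 1, formula gives 1.
Agrees on all 4 inputs.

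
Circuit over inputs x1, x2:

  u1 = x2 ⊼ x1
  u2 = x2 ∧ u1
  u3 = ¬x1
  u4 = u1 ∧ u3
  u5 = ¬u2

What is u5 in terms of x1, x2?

u1 = x2 ⊼ x1
u2 = x2 ∧ u1 = x2 ∧ (x2 ⊼ x1)
u5 = ¬u2 = ¬(x2 ∧ (x2 ⊼ x1))

¬(x2 ∧ (x2 ⊼ x1))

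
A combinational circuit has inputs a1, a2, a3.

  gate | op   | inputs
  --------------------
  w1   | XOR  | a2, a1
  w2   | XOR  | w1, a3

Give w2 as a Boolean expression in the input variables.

(a2 XOR a1) XOR a3

w1 = a2 XOR a1
w2 = w1 XOR a3 = (a2 XOR a1) XOR a3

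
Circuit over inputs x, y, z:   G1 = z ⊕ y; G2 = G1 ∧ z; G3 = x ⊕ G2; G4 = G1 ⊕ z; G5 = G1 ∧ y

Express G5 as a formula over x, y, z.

(z ⊕ y) ∧ y

G1 = z ⊕ y
G5 = G1 ∧ y = (z ⊕ y) ∧ y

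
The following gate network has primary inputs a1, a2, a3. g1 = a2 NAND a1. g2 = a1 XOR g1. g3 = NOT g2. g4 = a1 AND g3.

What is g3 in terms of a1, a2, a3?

NOT (a1 XOR (a2 NAND a1))

g1 = a2 NAND a1
g2 = a1 XOR g1 = a1 XOR (a2 NAND a1)
g3 = NOT g2 = NOT (a1 XOR (a2 NAND a1))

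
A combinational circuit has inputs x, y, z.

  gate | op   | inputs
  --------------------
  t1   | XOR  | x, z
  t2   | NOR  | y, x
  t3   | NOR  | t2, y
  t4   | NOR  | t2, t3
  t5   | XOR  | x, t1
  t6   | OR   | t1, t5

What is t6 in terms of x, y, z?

t1 = x XOR z
t5 = x XOR t1 = x XOR (x XOR z)
t6 = t1 OR t5 = (x XOR z) OR (x XOR (x XOR z))

(x XOR z) OR (x XOR (x XOR z))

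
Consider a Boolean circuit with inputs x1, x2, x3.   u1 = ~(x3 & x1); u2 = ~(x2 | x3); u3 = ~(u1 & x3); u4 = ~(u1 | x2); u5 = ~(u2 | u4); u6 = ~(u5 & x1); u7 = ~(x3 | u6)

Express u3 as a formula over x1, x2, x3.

~((~(x3 & x1)) & x3)

u1 = ~(x3 & x1)
u3 = ~(u1 & x3) = ~((~(x3 & x1)) & x3)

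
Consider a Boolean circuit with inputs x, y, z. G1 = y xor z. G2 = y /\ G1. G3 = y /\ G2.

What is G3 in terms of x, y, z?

G1 = y xor z
G2 = y /\ G1 = y /\ (y xor z)
G3 = y /\ G2 = y /\ (y /\ (y xor z))

y /\ (y /\ (y xor z))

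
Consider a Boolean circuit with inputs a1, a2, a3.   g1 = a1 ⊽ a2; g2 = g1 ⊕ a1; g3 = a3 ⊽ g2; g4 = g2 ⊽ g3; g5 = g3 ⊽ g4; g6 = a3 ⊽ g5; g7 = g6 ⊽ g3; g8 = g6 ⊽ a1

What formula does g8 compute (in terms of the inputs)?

g1 = a1 ⊽ a2
g2 = g1 ⊕ a1 = (a1 ⊽ a2) ⊕ a1
g3 = a3 ⊽ g2 = a3 ⊽ ((a1 ⊽ a2) ⊕ a1)
g4 = g2 ⊽ g3 = ((a1 ⊽ a2) ⊕ a1) ⊽ (a3 ⊽ ((a1 ⊽ a2) ⊕ a1))
g5 = g3 ⊽ g4 = (a3 ⊽ ((a1 ⊽ a2) ⊕ a1)) ⊽ (((a1 ⊽ a2) ⊕ a1) ⊽ (a3 ⊽ ((a1 ⊽ a2) ⊕ a1)))
g6 = a3 ⊽ g5 = a3 ⊽ ((a3 ⊽ ((a1 ⊽ a2) ⊕ a1)) ⊽ (((a1 ⊽ a2) ⊕ a1) ⊽ (a3 ⊽ ((a1 ⊽ a2) ⊕ a1))))
g8 = g6 ⊽ a1 = (a3 ⊽ ((a3 ⊽ ((a1 ⊽ a2) ⊕ a1)) ⊽ (((a1 ⊽ a2) ⊕ a1) ⊽ (a3 ⊽ ((a1 ⊽ a2) ⊕ a1))))) ⊽ a1

(a3 ⊽ ((a3 ⊽ ((a1 ⊽ a2) ⊕ a1)) ⊽ (((a1 ⊽ a2) ⊕ a1) ⊽ (a3 ⊽ ((a1 ⊽ a2) ⊕ a1))))) ⊽ a1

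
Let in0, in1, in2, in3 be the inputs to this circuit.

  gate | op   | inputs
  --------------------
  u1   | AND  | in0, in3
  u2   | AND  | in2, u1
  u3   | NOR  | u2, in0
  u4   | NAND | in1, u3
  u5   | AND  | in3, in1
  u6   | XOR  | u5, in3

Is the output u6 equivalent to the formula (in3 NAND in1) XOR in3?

u5 = in3 AND in1
u6 = u5 XOR in3 = (in3 AND in1) XOR in3
At in0=0, in1=0, in2=0, in3=0: circuit gives 0, formula gives 1.

No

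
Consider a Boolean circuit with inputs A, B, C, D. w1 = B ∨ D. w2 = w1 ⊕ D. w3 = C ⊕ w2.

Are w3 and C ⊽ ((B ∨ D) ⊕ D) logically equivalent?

w1 = B ∨ D
w2 = w1 ⊕ D = (B ∨ D) ⊕ D
w3 = C ⊕ w2 = C ⊕ ((B ∨ D) ⊕ D)
At A=0, B=0, C=0, D=0: circuit gives 0, formula gives 1.

No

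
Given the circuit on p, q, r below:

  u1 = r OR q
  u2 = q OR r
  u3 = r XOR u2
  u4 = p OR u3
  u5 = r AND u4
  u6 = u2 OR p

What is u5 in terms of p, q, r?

r AND (p OR (r XOR (q OR r)))

u2 = q OR r
u3 = r XOR u2 = r XOR (q OR r)
u4 = p OR u3 = p OR (r XOR (q OR r))
u5 = r AND u4 = r AND (p OR (r XOR (q OR r)))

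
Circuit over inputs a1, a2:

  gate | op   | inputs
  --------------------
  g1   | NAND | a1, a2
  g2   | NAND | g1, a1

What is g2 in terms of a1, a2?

(a1 NAND a2) NAND a1

g1 = a1 NAND a2
g2 = g1 NAND a1 = (a1 NAND a2) NAND a1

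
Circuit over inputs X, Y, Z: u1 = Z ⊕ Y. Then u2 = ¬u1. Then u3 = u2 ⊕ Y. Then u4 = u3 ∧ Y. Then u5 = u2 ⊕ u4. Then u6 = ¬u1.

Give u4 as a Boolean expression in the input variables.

(¬(Z ⊕ Y) ⊕ Y) ∧ Y

u1 = Z ⊕ Y
u2 = ¬u1 = ¬(Z ⊕ Y)
u3 = u2 ⊕ Y = ¬(Z ⊕ Y) ⊕ Y
u4 = u3 ∧ Y = (¬(Z ⊕ Y) ⊕ Y) ∧ Y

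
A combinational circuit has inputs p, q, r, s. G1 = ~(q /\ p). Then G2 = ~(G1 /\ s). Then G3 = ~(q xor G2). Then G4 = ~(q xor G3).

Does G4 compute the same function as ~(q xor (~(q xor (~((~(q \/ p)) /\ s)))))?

G1 = ~(q /\ p)
G2 = ~(G1 /\ s) = ~((~(q /\ p)) /\ s)
G3 = ~(q xor G2) = ~(q xor (~((~(q /\ p)) /\ s)))
G4 = ~(q xor G3) = ~(q xor (~(q xor (~((~(q /\ p)) /\ s)))))
At p=0, q=1, r=0, s=1: circuit gives 0, formula gives 1.

No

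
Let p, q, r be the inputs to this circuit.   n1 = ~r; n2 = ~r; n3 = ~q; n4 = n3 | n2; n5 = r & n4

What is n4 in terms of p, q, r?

~q | ~r

n2 = ~r
n3 = ~q
n4 = n3 | n2 = ~q | ~r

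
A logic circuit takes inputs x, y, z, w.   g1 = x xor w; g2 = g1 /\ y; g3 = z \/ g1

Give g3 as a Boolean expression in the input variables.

z \/ (x xor w)

g1 = x xor w
g3 = z \/ g1 = z \/ (x xor w)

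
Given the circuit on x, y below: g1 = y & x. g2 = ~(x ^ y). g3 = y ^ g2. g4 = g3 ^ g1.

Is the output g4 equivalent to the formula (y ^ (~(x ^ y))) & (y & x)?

g1 = y & x
g2 = ~(x ^ y)
g3 = y ^ g2 = y ^ (~(x ^ y))
g4 = g3 ^ g1 = (y ^ (~(x ^ y))) ^ (y & x)
At x=0, y=0: circuit gives 1, formula gives 0.

No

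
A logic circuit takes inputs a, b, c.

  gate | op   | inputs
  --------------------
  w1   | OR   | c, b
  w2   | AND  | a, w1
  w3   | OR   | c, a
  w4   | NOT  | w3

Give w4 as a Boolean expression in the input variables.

w3 = c OR a
w4 = NOT w3 = NOT (c OR a)

NOT (c OR a)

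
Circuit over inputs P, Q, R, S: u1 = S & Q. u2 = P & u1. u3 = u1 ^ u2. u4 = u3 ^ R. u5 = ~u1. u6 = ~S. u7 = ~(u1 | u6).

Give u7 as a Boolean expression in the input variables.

~((S & Q) | ~S)

u1 = S & Q
u6 = ~S
u7 = ~(u1 | u6) = ~((S & Q) | ~S)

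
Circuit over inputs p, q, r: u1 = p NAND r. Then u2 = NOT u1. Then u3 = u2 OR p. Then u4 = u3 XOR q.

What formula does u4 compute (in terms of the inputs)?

u1 = p NAND r
u2 = NOT u1 = NOT (p NAND r)
u3 = u2 OR p = NOT (p NAND r) OR p
u4 = u3 XOR q = (NOT (p NAND r) OR p) XOR q

(NOT (p NAND r) OR p) XOR q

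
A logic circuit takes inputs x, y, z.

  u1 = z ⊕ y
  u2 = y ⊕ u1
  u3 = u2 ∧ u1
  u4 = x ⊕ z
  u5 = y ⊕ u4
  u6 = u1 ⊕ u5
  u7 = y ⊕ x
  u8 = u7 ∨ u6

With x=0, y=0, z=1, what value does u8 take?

u1 = 1 ⊕ 0 = 1
u4 = 0 ⊕ 1 = 1
u5 = 0 ⊕ 1 = 1
u6 = 1 ⊕ 1 = 0
u7 = 0 ⊕ 0 = 0
u8 = 0 ∨ 0 = 0

0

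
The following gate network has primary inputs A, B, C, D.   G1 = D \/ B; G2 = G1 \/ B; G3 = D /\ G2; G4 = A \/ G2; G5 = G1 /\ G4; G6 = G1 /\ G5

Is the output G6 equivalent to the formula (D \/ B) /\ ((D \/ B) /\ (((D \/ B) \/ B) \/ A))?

Yes

G1 = D \/ B
G2 = G1 \/ B = (D \/ B) \/ B
G4 = A \/ G2 = A \/ ((D \/ B) \/ B)
G5 = G1 /\ G4 = (D \/ B) /\ (A \/ ((D \/ B) \/ B))
G6 = G1 /\ G5 = (D \/ B) /\ ((D \/ B) /\ (A \/ ((D \/ B) \/ B)))
At A=0, B=0, C=0, D=0: circuit gives 0, formula gives 0.
At A=0, B=0, C=0, D=1: circuit gives 1, formula gives 1.
Agrees on all 16 inputs.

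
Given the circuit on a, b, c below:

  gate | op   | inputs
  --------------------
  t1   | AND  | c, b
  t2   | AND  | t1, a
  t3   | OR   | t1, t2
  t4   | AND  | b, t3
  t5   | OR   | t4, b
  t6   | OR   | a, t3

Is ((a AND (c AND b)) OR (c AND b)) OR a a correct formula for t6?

Yes

t1 = c AND b
t2 = t1 AND a = (c AND b) AND a
t3 = t1 OR t2 = (c AND b) OR ((c AND b) AND a)
t6 = a OR t3 = a OR ((c AND b) OR ((c AND b) AND a))
At a=0, b=0, c=0: circuit gives 0, formula gives 0.
At a=0, b=1, c=1: circuit gives 1, formula gives 1.
Agrees on all 8 inputs.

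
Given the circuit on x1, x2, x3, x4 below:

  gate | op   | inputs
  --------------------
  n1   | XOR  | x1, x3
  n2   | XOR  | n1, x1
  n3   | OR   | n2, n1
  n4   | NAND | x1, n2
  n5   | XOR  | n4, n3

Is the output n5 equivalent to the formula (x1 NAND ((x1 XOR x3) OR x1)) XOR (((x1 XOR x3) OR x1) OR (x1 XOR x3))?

n1 = x1 XOR x3
n2 = n1 XOR x1 = (x1 XOR x3) XOR x1
n3 = n2 OR n1 = ((x1 XOR x3) XOR x1) OR (x1 XOR x3)
n4 = x1 NAND n2 = x1 NAND ((x1 XOR x3) XOR x1)
n5 = n4 XOR n3 = (x1 NAND ((x1 XOR x3) XOR x1)) XOR (((x1 XOR x3) XOR x1) OR (x1 XOR x3))
At x1=1, x2=0, x3=0, x4=0: circuit gives 0, formula gives 1.

No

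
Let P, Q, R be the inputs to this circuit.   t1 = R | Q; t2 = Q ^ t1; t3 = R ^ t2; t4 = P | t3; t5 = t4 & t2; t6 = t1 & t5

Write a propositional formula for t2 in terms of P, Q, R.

Q ^ (R | Q)

t1 = R | Q
t2 = Q ^ t1 = Q ^ (R | Q)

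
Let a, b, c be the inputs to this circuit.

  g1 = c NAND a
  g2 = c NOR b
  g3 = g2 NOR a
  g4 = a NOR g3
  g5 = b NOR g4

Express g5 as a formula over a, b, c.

b NOR (a NOR ((c NOR b) NOR a))

g2 = c NOR b
g3 = g2 NOR a = (c NOR b) NOR a
g4 = a NOR g3 = a NOR ((c NOR b) NOR a)
g5 = b NOR g4 = b NOR (a NOR ((c NOR b) NOR a))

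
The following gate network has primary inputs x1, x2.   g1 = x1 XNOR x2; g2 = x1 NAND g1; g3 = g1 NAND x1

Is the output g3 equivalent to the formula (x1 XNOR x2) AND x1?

No

g1 = x1 XNOR x2
g3 = g1 NAND x1 = (x1 XNOR x2) NAND x1
At x1=0, x2=0: circuit gives 1, formula gives 0.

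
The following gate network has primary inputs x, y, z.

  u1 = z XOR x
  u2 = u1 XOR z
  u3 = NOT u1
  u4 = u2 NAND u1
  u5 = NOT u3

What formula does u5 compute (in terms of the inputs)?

NOT NOT (z XOR x)

u1 = z XOR x
u3 = NOT u1 = NOT (z XOR x)
u5 = NOT u3 = NOT NOT (z XOR x)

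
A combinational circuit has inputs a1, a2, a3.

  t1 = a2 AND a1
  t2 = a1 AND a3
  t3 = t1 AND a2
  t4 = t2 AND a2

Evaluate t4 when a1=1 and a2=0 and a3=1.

0

t2 = 1 AND 1 = 1
t4 = 1 AND 0 = 0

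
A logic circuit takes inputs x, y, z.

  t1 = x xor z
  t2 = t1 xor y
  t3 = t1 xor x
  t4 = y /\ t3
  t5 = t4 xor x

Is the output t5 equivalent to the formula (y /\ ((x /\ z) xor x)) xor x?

No

t1 = x xor z
t3 = t1 xor x = (x xor z) xor x
t4 = y /\ t3 = y /\ ((x xor z) xor x)
t5 = t4 xor x = (y /\ ((x xor z) xor x)) xor x
At x=0, y=1, z=1: circuit gives 1, formula gives 0.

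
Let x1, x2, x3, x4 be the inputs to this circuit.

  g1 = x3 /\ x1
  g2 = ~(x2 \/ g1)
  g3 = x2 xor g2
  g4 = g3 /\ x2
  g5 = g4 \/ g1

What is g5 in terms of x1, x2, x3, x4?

((x2 xor (~(x2 \/ (x3 /\ x1)))) /\ x2) \/ (x3 /\ x1)

g1 = x3 /\ x1
g2 = ~(x2 \/ g1) = ~(x2 \/ (x3 /\ x1))
g3 = x2 xor g2 = x2 xor (~(x2 \/ (x3 /\ x1)))
g4 = g3 /\ x2 = (x2 xor (~(x2 \/ (x3 /\ x1)))) /\ x2
g5 = g4 \/ g1 = ((x2 xor (~(x2 \/ (x3 /\ x1)))) /\ x2) \/ (x3 /\ x1)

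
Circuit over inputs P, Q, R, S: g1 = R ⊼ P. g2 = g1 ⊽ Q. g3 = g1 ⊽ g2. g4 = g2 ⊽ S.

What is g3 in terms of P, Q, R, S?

g1 = R ⊼ P
g2 = g1 ⊽ Q = (R ⊼ P) ⊽ Q
g3 = g1 ⊽ g2 = (R ⊼ P) ⊽ ((R ⊼ P) ⊽ Q)

(R ⊼ P) ⊽ ((R ⊼ P) ⊽ Q)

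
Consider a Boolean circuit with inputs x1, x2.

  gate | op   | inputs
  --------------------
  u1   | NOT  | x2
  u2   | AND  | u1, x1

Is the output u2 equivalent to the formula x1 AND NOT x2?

Yes

u1 = NOT x2
u2 = u1 AND x1 = NOT x2 AND x1
At x1=0, x2=0: circuit gives 0, formula gives 0.
At x1=1, x2=0: circuit gives 1, formula gives 1.
Agrees on all 4 inputs.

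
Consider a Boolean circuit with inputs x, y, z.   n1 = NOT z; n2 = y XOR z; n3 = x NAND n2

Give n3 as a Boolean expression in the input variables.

n2 = y XOR z
n3 = x NAND n2 = x NAND (y XOR z)

x NAND (y XOR z)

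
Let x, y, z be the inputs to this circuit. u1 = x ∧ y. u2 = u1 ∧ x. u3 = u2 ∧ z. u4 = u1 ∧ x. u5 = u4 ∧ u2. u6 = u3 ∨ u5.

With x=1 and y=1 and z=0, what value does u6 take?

u1 = 1 ∧ 1 = 1
u2 = 1 ∧ 1 = 1
u3 = 1 ∧ 0 = 0
u4 = 1 ∧ 1 = 1
u5 = 1 ∧ 1 = 1
u6 = 0 ∨ 1 = 1

1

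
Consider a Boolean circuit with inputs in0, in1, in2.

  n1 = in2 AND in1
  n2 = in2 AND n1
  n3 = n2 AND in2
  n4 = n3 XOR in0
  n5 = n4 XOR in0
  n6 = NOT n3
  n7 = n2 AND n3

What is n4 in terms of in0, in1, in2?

((in2 AND (in2 AND in1)) AND in2) XOR in0

n1 = in2 AND in1
n2 = in2 AND n1 = in2 AND (in2 AND in1)
n3 = n2 AND in2 = (in2 AND (in2 AND in1)) AND in2
n4 = n3 XOR in0 = ((in2 AND (in2 AND in1)) AND in2) XOR in0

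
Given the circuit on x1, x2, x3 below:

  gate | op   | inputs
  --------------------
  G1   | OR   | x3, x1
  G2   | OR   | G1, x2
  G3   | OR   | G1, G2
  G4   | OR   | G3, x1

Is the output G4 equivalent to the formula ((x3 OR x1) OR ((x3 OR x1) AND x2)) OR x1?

No

G1 = x3 OR x1
G2 = G1 OR x2 = (x3 OR x1) OR x2
G3 = G1 OR G2 = (x3 OR x1) OR ((x3 OR x1) OR x2)
G4 = G3 OR x1 = ((x3 OR x1) OR ((x3 OR x1) OR x2)) OR x1
At x1=0, x2=1, x3=0: circuit gives 1, formula gives 0.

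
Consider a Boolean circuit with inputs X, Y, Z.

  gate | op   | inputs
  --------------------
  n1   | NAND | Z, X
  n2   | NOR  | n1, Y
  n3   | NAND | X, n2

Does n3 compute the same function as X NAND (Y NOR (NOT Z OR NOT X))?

n1 = Z NAND X
n2 = n1 NOR Y = (Z NAND X) NOR Y
n3 = X NAND n2 = X NAND ((Z NAND X) NOR Y)
At X=1, Y=0, Z=1: circuit gives 0, formula gives 0.
At X=0, Y=0, Z=0: circuit gives 1, formula gives 1.
Agrees on all 8 inputs.

Yes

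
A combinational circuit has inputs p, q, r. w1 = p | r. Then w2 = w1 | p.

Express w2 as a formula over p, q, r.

w1 = p | r
w2 = w1 | p = (p | r) | p

(p | r) | p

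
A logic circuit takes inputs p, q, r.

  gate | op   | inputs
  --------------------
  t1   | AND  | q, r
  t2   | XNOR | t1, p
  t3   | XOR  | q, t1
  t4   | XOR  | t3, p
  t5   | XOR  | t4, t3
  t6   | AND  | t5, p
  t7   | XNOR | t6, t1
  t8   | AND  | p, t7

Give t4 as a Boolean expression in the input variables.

(q XOR (q AND r)) XOR p

t1 = q AND r
t3 = q XOR t1 = q XOR (q AND r)
t4 = t3 XOR p = (q XOR (q AND r)) XOR p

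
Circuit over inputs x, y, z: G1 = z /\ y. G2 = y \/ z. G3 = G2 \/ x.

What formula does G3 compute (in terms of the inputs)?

(y \/ z) \/ x

G2 = y \/ z
G3 = G2 \/ x = (y \/ z) \/ x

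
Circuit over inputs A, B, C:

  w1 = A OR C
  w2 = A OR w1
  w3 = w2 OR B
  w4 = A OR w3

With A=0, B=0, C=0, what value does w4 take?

w1 = 0 OR 0 = 0
w2 = 0 OR 0 = 0
w3 = 0 OR 0 = 0
w4 = 0 OR 0 = 0

0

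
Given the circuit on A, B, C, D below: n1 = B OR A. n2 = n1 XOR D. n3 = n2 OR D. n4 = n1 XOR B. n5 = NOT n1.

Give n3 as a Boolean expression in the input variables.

((B OR A) XOR D) OR D

n1 = B OR A
n2 = n1 XOR D = (B OR A) XOR D
n3 = n2 OR D = ((B OR A) XOR D) OR D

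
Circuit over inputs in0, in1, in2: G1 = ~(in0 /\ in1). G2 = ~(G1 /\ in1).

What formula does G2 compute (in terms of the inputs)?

G1 = ~(in0 /\ in1)
G2 = ~(G1 /\ in1) = ~((~(in0 /\ in1)) /\ in1)

~((~(in0 /\ in1)) /\ in1)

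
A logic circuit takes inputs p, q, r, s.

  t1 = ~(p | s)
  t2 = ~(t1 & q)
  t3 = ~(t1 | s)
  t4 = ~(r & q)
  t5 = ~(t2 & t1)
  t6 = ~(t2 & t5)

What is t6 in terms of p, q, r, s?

~((~((~(p | s)) & q)) & (~((~((~(p | s)) & q)) & (~(p | s)))))

t1 = ~(p | s)
t2 = ~(t1 & q) = ~((~(p | s)) & q)
t5 = ~(t2 & t1) = ~((~((~(p | s)) & q)) & (~(p | s)))
t6 = ~(t2 & t5) = ~((~((~(p | s)) & q)) & (~((~((~(p | s)) & q)) & (~(p | s)))))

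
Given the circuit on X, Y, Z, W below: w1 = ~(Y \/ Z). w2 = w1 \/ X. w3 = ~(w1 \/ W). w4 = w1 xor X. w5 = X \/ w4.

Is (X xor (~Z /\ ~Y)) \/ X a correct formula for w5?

w1 = ~(Y \/ Z)
w4 = w1 xor X = (~(Y \/ Z)) xor X
w5 = X \/ w4 = X \/ ((~(Y \/ Z)) xor X)
At X=0, Y=0, Z=1, W=0: circuit gives 0, formula gives 0.
At X=0, Y=0, Z=0, W=0: circuit gives 1, formula gives 1.
Agrees on all 16 inputs.

Yes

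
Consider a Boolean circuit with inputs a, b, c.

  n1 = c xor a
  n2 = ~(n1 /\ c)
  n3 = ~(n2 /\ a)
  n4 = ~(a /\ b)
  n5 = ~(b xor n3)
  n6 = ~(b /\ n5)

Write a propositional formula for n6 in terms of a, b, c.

~(b /\ (~(b xor (~((~((c xor a) /\ c)) /\ a)))))

n1 = c xor a
n2 = ~(n1 /\ c) = ~((c xor a) /\ c)
n3 = ~(n2 /\ a) = ~((~((c xor a) /\ c)) /\ a)
n5 = ~(b xor n3) = ~(b xor (~((~((c xor a) /\ c)) /\ a)))
n6 = ~(b /\ n5) = ~(b /\ (~(b xor (~((~((c xor a) /\ c)) /\ a)))))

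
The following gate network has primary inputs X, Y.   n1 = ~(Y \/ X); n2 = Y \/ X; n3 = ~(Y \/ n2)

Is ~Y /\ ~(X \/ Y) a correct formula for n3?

Yes

n2 = Y \/ X
n3 = ~(Y \/ n2) = ~(Y \/ (Y \/ X))
At X=0, Y=1: circuit gives 0, formula gives 0.
At X=0, Y=0: circuit gives 1, formula gives 1.
Agrees on all 4 inputs.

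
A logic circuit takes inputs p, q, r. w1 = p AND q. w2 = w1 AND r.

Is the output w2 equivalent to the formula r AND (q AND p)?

Yes

w1 = p AND q
w2 = w1 AND r = (p AND q) AND r
At p=0, q=0, r=0: circuit gives 0, formula gives 0.
At p=1, q=1, r=1: circuit gives 1, formula gives 1.
Agrees on all 8 inputs.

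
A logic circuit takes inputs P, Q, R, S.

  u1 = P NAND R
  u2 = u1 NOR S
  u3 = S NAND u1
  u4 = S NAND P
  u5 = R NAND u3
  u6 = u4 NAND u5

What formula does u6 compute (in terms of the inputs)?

u1 = P NAND R
u3 = S NAND u1 = S NAND (P NAND R)
u4 = S NAND P
u5 = R NAND u3 = R NAND (S NAND (P NAND R))
u6 = u4 NAND u5 = (S NAND P) NAND (R NAND (S NAND (P NAND R)))

(S NAND P) NAND (R NAND (S NAND (P NAND R)))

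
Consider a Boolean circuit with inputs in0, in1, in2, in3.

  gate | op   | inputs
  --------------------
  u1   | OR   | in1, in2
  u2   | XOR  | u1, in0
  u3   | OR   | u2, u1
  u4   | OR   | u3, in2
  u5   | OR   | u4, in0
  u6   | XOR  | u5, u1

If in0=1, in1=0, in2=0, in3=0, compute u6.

u1 = 0 OR 0 = 0
u2 = 0 XOR 1 = 1
u3 = 1 OR 0 = 1
u4 = 1 OR 0 = 1
u5 = 1 OR 1 = 1
u6 = 1 XOR 0 = 1

1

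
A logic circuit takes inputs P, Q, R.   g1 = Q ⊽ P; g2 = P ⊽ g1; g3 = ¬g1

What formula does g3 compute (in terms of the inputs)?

¬(Q ⊽ P)

g1 = Q ⊽ P
g3 = ¬g1 = ¬(Q ⊽ P)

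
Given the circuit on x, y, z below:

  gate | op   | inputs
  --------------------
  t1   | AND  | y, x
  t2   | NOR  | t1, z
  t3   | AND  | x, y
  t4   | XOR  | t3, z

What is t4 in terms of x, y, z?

t3 = x AND y
t4 = t3 XOR z = (x AND y) XOR z

(x AND y) XOR z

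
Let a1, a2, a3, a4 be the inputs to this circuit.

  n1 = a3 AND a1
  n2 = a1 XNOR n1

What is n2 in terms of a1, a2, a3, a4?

n1 = a3 AND a1
n2 = a1 XNOR n1 = a1 XNOR (a3 AND a1)

a1 XNOR (a3 AND a1)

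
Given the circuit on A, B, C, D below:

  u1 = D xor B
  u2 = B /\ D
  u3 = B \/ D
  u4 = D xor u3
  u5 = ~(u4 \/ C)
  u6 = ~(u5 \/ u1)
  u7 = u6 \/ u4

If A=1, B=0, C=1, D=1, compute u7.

0

u1 = 1 xor 0 = 1
u3 = 0 \/ 1 = 1
u4 = 1 xor 1 = 0
u5 = ~(0 \/ 1) = 0
u6 = ~(0 \/ 1) = 0
u7 = 0 \/ 0 = 0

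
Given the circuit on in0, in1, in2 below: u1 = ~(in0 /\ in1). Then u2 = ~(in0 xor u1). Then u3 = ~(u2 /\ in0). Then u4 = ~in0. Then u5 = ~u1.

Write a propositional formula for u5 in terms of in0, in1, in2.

u1 = ~(in0 /\ in1)
u5 = ~u1 = ~(~(in0 /\ in1))

~(~(in0 /\ in1))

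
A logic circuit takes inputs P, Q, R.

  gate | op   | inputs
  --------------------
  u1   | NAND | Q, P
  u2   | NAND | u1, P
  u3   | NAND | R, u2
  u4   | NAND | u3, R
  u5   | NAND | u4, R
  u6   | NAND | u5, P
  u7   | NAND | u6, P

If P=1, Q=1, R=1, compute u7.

u1 = 1 NAND 1 = 0
u2 = 0 NAND 1 = 1
u3 = 1 NAND 1 = 0
u4 = 0 NAND 1 = 1
u5 = 1 NAND 1 = 0
u6 = 0 NAND 1 = 1
u7 = 1 NAND 1 = 0

0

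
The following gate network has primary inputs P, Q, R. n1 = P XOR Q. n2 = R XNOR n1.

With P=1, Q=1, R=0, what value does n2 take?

1

n1 = 1 XOR 1 = 0
n2 = 0 XNOR 0 = 1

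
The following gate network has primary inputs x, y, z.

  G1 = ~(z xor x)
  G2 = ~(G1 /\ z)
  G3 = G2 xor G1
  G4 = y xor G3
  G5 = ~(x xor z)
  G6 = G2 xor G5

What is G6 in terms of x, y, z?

G1 = ~(z xor x)
G2 = ~(G1 /\ z) = ~((~(z xor x)) /\ z)
G5 = ~(x xor z)
G6 = G2 xor G5 = (~((~(z xor x)) /\ z)) xor (~(x xor z))

(~((~(z xor x)) /\ z)) xor (~(x xor z))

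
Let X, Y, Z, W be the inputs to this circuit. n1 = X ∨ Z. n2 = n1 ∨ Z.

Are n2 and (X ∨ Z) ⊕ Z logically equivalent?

n1 = X ∨ Z
n2 = n1 ∨ Z = (X ∨ Z) ∨ Z
At X=0, Y=0, Z=1, W=0: circuit gives 1, formula gives 0.

No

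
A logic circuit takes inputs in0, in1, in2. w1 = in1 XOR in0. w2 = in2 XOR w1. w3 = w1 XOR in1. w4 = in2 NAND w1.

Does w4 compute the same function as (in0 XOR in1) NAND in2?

Yes

w1 = in1 XOR in0
w4 = in2 NAND w1 = in2 NAND (in1 XOR in0)
At in0=0, in1=1, in2=1: circuit gives 0, formula gives 0.
At in0=0, in1=0, in2=0: circuit gives 1, formula gives 1.
Agrees on all 8 inputs.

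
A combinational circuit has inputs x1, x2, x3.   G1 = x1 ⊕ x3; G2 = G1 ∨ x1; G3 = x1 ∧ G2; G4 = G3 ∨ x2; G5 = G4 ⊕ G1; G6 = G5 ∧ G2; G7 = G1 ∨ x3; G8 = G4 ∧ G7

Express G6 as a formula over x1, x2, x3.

G1 = x1 ⊕ x3
G2 = G1 ∨ x1 = (x1 ⊕ x3) ∨ x1
G3 = x1 ∧ G2 = x1 ∧ ((x1 ⊕ x3) ∨ x1)
G4 = G3 ∨ x2 = (x1 ∧ ((x1 ⊕ x3) ∨ x1)) ∨ x2
G5 = G4 ⊕ G1 = ((x1 ∧ ((x1 ⊕ x3) ∨ x1)) ∨ x2) ⊕ (x1 ⊕ x3)
G6 = G5 ∧ G2 = (((x1 ∧ ((x1 ⊕ x3) ∨ x1)) ∨ x2) ⊕ (x1 ⊕ x3)) ∧ ((x1 ⊕ x3) ∨ x1)

(((x1 ∧ ((x1 ⊕ x3) ∨ x1)) ∨ x2) ⊕ (x1 ⊕ x3)) ∧ ((x1 ⊕ x3) ∨ x1)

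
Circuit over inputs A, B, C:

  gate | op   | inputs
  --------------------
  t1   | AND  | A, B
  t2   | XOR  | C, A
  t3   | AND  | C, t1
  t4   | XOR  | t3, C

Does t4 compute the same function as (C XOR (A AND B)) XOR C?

No

t1 = A AND B
t3 = C AND t1 = C AND (A AND B)
t4 = t3 XOR C = (C AND (A AND B)) XOR C
At A=0, B=0, C=1: circuit gives 1, formula gives 0.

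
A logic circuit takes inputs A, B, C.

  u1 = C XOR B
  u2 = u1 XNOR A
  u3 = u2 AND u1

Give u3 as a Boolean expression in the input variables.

u1 = C XOR B
u2 = u1 XNOR A = (C XOR B) XNOR A
u3 = u2 AND u1 = ((C XOR B) XNOR A) AND (C XOR B)

((C XOR B) XNOR A) AND (C XOR B)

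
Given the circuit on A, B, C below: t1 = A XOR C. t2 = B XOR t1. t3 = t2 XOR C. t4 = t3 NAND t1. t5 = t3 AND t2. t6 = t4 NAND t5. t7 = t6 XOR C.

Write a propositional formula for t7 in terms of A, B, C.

((((B XOR (A XOR C)) XOR C) NAND (A XOR C)) NAND (((B XOR (A XOR C)) XOR C) AND (B XOR (A XOR C)))) XOR C

t1 = A XOR C
t2 = B XOR t1 = B XOR (A XOR C)
t3 = t2 XOR C = (B XOR (A XOR C)) XOR C
t4 = t3 NAND t1 = ((B XOR (A XOR C)) XOR C) NAND (A XOR C)
t5 = t3 AND t2 = ((B XOR (A XOR C)) XOR C) AND (B XOR (A XOR C))
t6 = t4 NAND t5 = (((B XOR (A XOR C)) XOR C) NAND (A XOR C)) NAND (((B XOR (A XOR C)) XOR C) AND (B XOR (A XOR C)))
t7 = t6 XOR C = ((((B XOR (A XOR C)) XOR C) NAND (A XOR C)) NAND (((B XOR (A XOR C)) XOR C) AND (B XOR (A XOR C)))) XOR C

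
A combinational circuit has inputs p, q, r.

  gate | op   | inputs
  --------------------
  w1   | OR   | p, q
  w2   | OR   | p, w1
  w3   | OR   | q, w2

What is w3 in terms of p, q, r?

q OR (p OR (p OR q))

w1 = p OR q
w2 = p OR w1 = p OR (p OR q)
w3 = q OR w2 = q OR (p OR (p OR q))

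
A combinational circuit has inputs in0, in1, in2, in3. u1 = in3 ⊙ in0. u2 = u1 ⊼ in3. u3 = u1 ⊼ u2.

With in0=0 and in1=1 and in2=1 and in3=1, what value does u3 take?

u1 = 1 ⊙ 0 = 0
u2 = 0 ⊼ 1 = 1
u3 = 0 ⊼ 1 = 1

1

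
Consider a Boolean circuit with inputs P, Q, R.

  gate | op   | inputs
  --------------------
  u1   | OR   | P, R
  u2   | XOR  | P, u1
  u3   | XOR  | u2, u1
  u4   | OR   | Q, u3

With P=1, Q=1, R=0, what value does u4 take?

u1 = 1 OR 0 = 1
u2 = 1 XOR 1 = 0
u3 = 0 XOR 1 = 1
u4 = 1 OR 1 = 1

1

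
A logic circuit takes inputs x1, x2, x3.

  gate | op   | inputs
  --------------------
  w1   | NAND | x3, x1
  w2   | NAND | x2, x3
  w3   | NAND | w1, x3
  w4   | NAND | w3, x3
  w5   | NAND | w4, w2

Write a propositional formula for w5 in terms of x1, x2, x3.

(((x3 NAND x1) NAND x3) NAND x3) NAND (x2 NAND x3)

w1 = x3 NAND x1
w2 = x2 NAND x3
w3 = w1 NAND x3 = (x3 NAND x1) NAND x3
w4 = w3 NAND x3 = ((x3 NAND x1) NAND x3) NAND x3
w5 = w4 NAND w2 = (((x3 NAND x1) NAND x3) NAND x3) NAND (x2 NAND x3)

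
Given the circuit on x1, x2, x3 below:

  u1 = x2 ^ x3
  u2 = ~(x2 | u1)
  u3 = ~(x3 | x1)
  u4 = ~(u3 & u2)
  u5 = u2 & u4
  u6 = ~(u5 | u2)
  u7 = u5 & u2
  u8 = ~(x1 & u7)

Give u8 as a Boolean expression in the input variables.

u1 = x2 ^ x3
u2 = ~(x2 | u1) = ~(x2 | (x2 ^ x3))
u3 = ~(x3 | x1)
u4 = ~(u3 & u2) = ~((~(x3 | x1)) & (~(x2 | (x2 ^ x3))))
u5 = u2 & u4 = (~(x2 | (x2 ^ x3))) & (~((~(x3 | x1)) & (~(x2 | (x2 ^ x3)))))
u7 = u5 & u2 = ((~(x2 | (x2 ^ x3))) & (~((~(x3 | x1)) & (~(x2 | (x2 ^ x3)))))) & (~(x2 | (x2 ^ x3)))
u8 = ~(x1 & u7) = ~(x1 & (((~(x2 | (x2 ^ x3))) & (~((~(x3 | x1)) & (~(x2 | (x2 ^ x3)))))) & (~(x2 | (x2 ^ x3)))))

~(x1 & (((~(x2 | (x2 ^ x3))) & (~((~(x3 | x1)) & (~(x2 | (x2 ^ x3)))))) & (~(x2 | (x2 ^ x3)))))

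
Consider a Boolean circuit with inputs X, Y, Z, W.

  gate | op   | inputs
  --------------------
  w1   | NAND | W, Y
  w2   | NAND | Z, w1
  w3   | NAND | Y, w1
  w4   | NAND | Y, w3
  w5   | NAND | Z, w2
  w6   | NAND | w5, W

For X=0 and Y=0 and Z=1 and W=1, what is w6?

0

w1 = 1 NAND 0 = 1
w2 = 1 NAND 1 = 0
w5 = 1 NAND 0 = 1
w6 = 1 NAND 1 = 0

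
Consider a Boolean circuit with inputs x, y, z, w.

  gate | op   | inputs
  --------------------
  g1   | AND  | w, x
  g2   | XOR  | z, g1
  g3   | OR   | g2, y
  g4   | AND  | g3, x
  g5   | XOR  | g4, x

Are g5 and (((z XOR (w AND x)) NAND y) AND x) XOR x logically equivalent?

No

g1 = w AND x
g2 = z XOR g1 = z XOR (w AND x)
g3 = g2 OR y = (z XOR (w AND x)) OR y
g4 = g3 AND x = ((z XOR (w AND x)) OR y) AND x
g5 = g4 XOR x = (((z XOR (w AND x)) OR y) AND x) XOR x
At x=1, y=0, z=0, w=0: circuit gives 1, formula gives 0.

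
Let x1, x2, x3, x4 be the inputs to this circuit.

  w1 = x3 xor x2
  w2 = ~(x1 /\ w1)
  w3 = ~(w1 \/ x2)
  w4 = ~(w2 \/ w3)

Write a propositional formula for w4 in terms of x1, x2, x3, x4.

~((~(x1 /\ (x3 xor x2))) \/ (~((x3 xor x2) \/ x2)))

w1 = x3 xor x2
w2 = ~(x1 /\ w1) = ~(x1 /\ (x3 xor x2))
w3 = ~(w1 \/ x2) = ~((x3 xor x2) \/ x2)
w4 = ~(w2 \/ w3) = ~((~(x1 /\ (x3 xor x2))) \/ (~((x3 xor x2) \/ x2)))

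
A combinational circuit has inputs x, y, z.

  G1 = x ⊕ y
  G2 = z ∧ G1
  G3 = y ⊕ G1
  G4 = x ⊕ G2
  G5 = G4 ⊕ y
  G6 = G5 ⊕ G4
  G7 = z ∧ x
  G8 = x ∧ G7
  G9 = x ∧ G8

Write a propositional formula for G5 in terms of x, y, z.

G1 = x ⊕ y
G2 = z ∧ G1 = z ∧ (x ⊕ y)
G4 = x ⊕ G2 = x ⊕ (z ∧ (x ⊕ y))
G5 = G4 ⊕ y = (x ⊕ (z ∧ (x ⊕ y))) ⊕ y

(x ⊕ (z ∧ (x ⊕ y))) ⊕ y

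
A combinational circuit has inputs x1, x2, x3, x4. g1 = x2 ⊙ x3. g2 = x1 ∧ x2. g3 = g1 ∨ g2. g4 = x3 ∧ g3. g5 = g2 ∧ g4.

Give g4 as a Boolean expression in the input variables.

g1 = x2 ⊙ x3
g2 = x1 ∧ x2
g3 = g1 ∨ g2 = (x2 ⊙ x3) ∨ (x1 ∧ x2)
g4 = x3 ∧ g3 = x3 ∧ ((x2 ⊙ x3) ∨ (x1 ∧ x2))

x3 ∧ ((x2 ⊙ x3) ∨ (x1 ∧ x2))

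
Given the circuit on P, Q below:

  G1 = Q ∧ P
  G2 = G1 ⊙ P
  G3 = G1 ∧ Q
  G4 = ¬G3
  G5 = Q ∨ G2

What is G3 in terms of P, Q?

(Q ∧ P) ∧ Q

G1 = Q ∧ P
G3 = G1 ∧ Q = (Q ∧ P) ∧ Q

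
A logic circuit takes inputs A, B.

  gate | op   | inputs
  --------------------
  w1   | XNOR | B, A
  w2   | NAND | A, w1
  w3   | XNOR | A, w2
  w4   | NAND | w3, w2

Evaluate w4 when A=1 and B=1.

1

w1 = 1 XNOR 1 = 1
w2 = 1 NAND 1 = 0
w3 = 1 XNOR 0 = 0
w4 = 0 NAND 0 = 1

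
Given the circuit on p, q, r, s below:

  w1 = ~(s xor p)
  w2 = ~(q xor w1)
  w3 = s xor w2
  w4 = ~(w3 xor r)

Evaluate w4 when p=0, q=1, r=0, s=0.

w1 = ~(0 xor 0) = 1
w2 = ~(1 xor 1) = 1
w3 = 0 xor 1 = 1
w4 = ~(1 xor 0) = 0

0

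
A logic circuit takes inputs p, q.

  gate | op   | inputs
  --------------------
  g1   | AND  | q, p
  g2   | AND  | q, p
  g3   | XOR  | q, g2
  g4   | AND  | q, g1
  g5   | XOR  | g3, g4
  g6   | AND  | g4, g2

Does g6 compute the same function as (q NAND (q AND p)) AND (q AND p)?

No

g1 = q AND p
g2 = q AND p
g4 = q AND g1 = q AND (q AND p)
g6 = g4 AND g2 = (q AND (q AND p)) AND (q AND p)
At p=1, q=1: circuit gives 1, formula gives 0.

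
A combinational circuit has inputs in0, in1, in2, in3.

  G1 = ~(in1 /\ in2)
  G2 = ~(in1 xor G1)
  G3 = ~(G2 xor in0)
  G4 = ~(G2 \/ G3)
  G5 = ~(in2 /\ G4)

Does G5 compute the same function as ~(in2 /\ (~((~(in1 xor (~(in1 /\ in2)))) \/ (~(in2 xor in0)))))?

G1 = ~(in1 /\ in2)
G2 = ~(in1 xor G1) = ~(in1 xor (~(in1 /\ in2)))
G3 = ~(G2 xor in0) = ~((~(in1 xor (~(in1 /\ in2)))) xor in0)
G4 = ~(G2 \/ G3) = ~((~(in1 xor (~(in1 /\ in2)))) \/ (~((~(in1 xor (~(in1 /\ in2)))) xor in0)))
G5 = ~(in2 /\ G4) = ~(in2 /\ (~((~(in1 xor (~(in1 /\ in2)))) \/ (~((~(in1 xor (~(in1 /\ in2)))) xor in0)))))
At in0=0, in1=0, in2=1, in3=0: circuit gives 1, formula gives 0.

No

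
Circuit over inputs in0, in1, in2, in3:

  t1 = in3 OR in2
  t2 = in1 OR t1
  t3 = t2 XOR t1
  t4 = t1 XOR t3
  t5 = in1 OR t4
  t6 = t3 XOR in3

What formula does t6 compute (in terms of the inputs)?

t1 = in3 OR in2
t2 = in1 OR t1 = in1 OR (in3 OR in2)
t3 = t2 XOR t1 = (in1 OR (in3 OR in2)) XOR (in3 OR in2)
t6 = t3 XOR in3 = ((in1 OR (in3 OR in2)) XOR (in3 OR in2)) XOR in3

((in1 OR (in3 OR in2)) XOR (in3 OR in2)) XOR in3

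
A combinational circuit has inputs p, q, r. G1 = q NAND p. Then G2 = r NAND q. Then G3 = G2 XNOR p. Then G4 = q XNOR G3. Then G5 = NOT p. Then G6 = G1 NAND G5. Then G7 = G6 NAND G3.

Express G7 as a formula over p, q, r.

G1 = q NAND p
G2 = r NAND q
G3 = G2 XNOR p = (r NAND q) XNOR p
G5 = NOT p
G6 = G1 NAND G5 = (q NAND p) NAND NOT p
G7 = G6 NAND G3 = ((q NAND p) NAND NOT p) NAND ((r NAND q) XNOR p)

((q NAND p) NAND NOT p) NAND ((r NAND q) XNOR p)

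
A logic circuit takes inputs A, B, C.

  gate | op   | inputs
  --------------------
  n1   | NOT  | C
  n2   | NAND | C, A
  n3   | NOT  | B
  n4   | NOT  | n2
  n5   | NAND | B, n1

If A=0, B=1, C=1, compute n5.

n1 = NOT 1 = 0
n5 = 1 NAND 0 = 1

1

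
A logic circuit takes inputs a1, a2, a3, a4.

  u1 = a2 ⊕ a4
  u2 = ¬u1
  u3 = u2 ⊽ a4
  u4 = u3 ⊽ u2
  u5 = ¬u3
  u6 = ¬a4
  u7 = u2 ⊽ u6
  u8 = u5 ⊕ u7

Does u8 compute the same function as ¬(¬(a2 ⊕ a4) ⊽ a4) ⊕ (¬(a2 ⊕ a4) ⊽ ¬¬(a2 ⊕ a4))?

No

u1 = a2 ⊕ a4
u2 = ¬u1 = ¬(a2 ⊕ a4)
u3 = u2 ⊽ a4 = ¬(a2 ⊕ a4) ⊽ a4
u5 = ¬u3 = ¬(¬(a2 ⊕ a4) ⊽ a4)
u6 = ¬a4
u7 = u2 ⊽ u6 = ¬(a2 ⊕ a4) ⊽ ¬a4
u8 = u5 ⊕ u7 = ¬(¬(a2 ⊕ a4) ⊽ a4) ⊕ (¬(a2 ⊕ a4) ⊽ ¬a4)
At a1=0, a2=0, a3=0, a4=1: circuit gives 0, formula gives 1.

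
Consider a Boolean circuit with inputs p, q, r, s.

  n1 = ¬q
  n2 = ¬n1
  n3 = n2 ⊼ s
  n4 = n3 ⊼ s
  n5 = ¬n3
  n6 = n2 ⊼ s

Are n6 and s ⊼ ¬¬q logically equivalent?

n1 = ¬q
n2 = ¬n1 = ¬¬q
n6 = n2 ⊼ s = ¬¬q ⊼ s
At p=0, q=1, r=0, s=1: circuit gives 0, formula gives 0.
At p=0, q=0, r=0, s=0: circuit gives 1, formula gives 1.
Agrees on all 16 inputs.

Yes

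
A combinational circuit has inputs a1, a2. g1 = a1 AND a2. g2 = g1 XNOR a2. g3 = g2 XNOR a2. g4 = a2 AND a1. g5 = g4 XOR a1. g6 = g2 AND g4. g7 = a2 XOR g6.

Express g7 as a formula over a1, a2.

g1 = a1 AND a2
g2 = g1 XNOR a2 = (a1 AND a2) XNOR a2
g4 = a2 AND a1
g6 = g2 AND g4 = ((a1 AND a2) XNOR a2) AND (a2 AND a1)
g7 = a2 XOR g6 = a2 XOR (((a1 AND a2) XNOR a2) AND (a2 AND a1))

a2 XOR (((a1 AND a2) XNOR a2) AND (a2 AND a1))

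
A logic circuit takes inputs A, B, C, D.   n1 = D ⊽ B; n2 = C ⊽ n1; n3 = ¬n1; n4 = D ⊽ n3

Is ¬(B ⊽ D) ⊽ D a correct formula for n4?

n1 = D ⊽ B
n3 = ¬n1 = ¬(D ⊽ B)
n4 = D ⊽ n3 = D ⊽ ¬(D ⊽ B)
At A=0, B=0, C=0, D=1: circuit gives 0, formula gives 0.
At A=0, B=0, C=0, D=0: circuit gives 1, formula gives 1.
Agrees on all 16 inputs.

Yes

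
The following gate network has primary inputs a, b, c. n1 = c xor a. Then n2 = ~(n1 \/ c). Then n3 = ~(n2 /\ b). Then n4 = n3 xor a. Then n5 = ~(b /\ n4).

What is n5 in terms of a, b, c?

~(b /\ ((~((~((c xor a) \/ c)) /\ b)) xor a))

n1 = c xor a
n2 = ~(n1 \/ c) = ~((c xor a) \/ c)
n3 = ~(n2 /\ b) = ~((~((c xor a) \/ c)) /\ b)
n4 = n3 xor a = (~((~((c xor a) \/ c)) /\ b)) xor a
n5 = ~(b /\ n4) = ~(b /\ ((~((~((c xor a) \/ c)) /\ b)) xor a))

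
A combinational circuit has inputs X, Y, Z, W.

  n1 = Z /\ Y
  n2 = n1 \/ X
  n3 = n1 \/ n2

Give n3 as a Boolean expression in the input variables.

n1 = Z /\ Y
n2 = n1 \/ X = (Z /\ Y) \/ X
n3 = n1 \/ n2 = (Z /\ Y) \/ ((Z /\ Y) \/ X)

(Z /\ Y) \/ ((Z /\ Y) \/ X)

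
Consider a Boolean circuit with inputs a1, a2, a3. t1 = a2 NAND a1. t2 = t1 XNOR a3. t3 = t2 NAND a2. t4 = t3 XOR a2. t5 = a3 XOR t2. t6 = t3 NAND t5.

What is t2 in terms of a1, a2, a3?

(a2 NAND a1) XNOR a3

t1 = a2 NAND a1
t2 = t1 XNOR a3 = (a2 NAND a1) XNOR a3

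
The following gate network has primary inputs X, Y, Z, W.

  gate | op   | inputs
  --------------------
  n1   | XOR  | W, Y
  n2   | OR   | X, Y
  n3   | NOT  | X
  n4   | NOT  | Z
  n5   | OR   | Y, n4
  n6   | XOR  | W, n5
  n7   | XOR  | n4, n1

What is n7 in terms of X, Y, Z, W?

NOT Z XOR (W XOR Y)

n1 = W XOR Y
n4 = NOT Z
n7 = n4 XOR n1 = NOT Z XOR (W XOR Y)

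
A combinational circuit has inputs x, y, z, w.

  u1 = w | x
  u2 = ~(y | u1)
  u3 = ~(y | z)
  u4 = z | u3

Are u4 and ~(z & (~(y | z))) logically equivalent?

No

u3 = ~(y | z)
u4 = z | u3 = z | (~(y | z))
At x=0, y=1, z=0, w=0: circuit gives 0, formula gives 1.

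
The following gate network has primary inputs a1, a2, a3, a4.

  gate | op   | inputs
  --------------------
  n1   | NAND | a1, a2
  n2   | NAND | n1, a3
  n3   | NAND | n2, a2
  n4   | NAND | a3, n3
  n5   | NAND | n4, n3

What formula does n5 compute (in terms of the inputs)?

n1 = a1 NAND a2
n2 = n1 NAND a3 = (a1 NAND a2) NAND a3
n3 = n2 NAND a2 = ((a1 NAND a2) NAND a3) NAND a2
n4 = a3 NAND n3 = a3 NAND (((a1 NAND a2) NAND a3) NAND a2)
n5 = n4 NAND n3 = (a3 NAND (((a1 NAND a2) NAND a3) NAND a2)) NAND (((a1 NAND a2) NAND a3) NAND a2)

(a3 NAND (((a1 NAND a2) NAND a3) NAND a2)) NAND (((a1 NAND a2) NAND a3) NAND a2)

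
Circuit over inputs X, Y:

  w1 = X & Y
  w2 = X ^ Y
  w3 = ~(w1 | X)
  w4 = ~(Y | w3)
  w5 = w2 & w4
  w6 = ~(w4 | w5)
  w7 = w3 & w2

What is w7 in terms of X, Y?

w1 = X & Y
w2 = X ^ Y
w3 = ~(w1 | X) = ~((X & Y) | X)
w7 = w3 & w2 = (~((X & Y) | X)) & (X ^ Y)

(~((X & Y) | X)) & (X ^ Y)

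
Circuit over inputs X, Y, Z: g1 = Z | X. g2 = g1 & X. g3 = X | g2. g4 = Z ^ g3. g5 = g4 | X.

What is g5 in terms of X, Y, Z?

g1 = Z | X
g2 = g1 & X = (Z | X) & X
g3 = X | g2 = X | ((Z | X) & X)
g4 = Z ^ g3 = Z ^ (X | ((Z | X) & X))
g5 = g4 | X = (Z ^ (X | ((Z | X) & X))) | X

(Z ^ (X | ((Z | X) & X))) | X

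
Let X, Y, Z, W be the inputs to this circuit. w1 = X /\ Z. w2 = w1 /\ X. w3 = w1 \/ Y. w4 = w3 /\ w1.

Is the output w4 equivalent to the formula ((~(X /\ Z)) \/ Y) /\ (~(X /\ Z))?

w1 = X /\ Z
w3 = w1 \/ Y = (X /\ Z) \/ Y
w4 = w3 /\ w1 = ((X /\ Z) \/ Y) /\ (X /\ Z)
At X=0, Y=0, Z=0, W=0: circuit gives 0, formula gives 1.

No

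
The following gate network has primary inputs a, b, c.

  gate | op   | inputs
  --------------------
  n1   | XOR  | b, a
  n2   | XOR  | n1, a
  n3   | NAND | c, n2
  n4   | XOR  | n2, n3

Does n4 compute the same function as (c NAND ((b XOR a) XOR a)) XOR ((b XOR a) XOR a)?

n1 = b XOR a
n2 = n1 XOR a = (b XOR a) XOR a
n3 = c NAND n2 = c NAND ((b XOR a) XOR a)
n4 = n2 XOR n3 = ((b XOR a) XOR a) XOR (c NAND ((b XOR a) XOR a))
At a=0, b=1, c=0: circuit gives 0, formula gives 0.
At a=0, b=0, c=0: circuit gives 1, formula gives 1.
Agrees on all 8 inputs.

Yes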